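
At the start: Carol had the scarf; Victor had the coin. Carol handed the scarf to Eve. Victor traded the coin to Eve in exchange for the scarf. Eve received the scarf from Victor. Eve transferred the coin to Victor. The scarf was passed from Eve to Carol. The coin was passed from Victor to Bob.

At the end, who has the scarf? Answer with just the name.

Tracking all object holders:
Start: scarf:Carol, coin:Victor
Event 1 (give scarf: Carol -> Eve). State: scarf:Eve, coin:Victor
Event 2 (swap coin<->scarf: now coin:Eve, scarf:Victor). State: scarf:Victor, coin:Eve
Event 3 (give scarf: Victor -> Eve). State: scarf:Eve, coin:Eve
Event 4 (give coin: Eve -> Victor). State: scarf:Eve, coin:Victor
Event 5 (give scarf: Eve -> Carol). State: scarf:Carol, coin:Victor
Event 6 (give coin: Victor -> Bob). State: scarf:Carol, coin:Bob

Final state: scarf:Carol, coin:Bob
The scarf is held by Carol.

Answer: Carol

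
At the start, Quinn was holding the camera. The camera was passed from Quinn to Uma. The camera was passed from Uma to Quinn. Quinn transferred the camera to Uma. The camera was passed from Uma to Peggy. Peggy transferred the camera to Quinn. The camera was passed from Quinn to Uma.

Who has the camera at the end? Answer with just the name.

Tracking the camera through each event:
Start: Quinn has the camera.
After event 1: Uma has the camera.
After event 2: Quinn has the camera.
After event 3: Uma has the camera.
After event 4: Peggy has the camera.
After event 5: Quinn has the camera.
After event 6: Uma has the camera.

Answer: Uma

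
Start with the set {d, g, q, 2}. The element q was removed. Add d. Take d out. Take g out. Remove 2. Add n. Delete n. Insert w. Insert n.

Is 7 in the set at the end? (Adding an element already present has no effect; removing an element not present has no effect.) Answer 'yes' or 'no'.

Answer: no

Derivation:
Tracking the set through each operation:
Start: {2, d, g, q}
Event 1 (remove q): removed. Set: {2, d, g}
Event 2 (add d): already present, no change. Set: {2, d, g}
Event 3 (remove d): removed. Set: {2, g}
Event 4 (remove g): removed. Set: {2}
Event 5 (remove 2): removed. Set: {}
Event 6 (add n): added. Set: {n}
Event 7 (remove n): removed. Set: {}
Event 8 (add w): added. Set: {w}
Event 9 (add n): added. Set: {n, w}

Final set: {n, w} (size 2)
7 is NOT in the final set.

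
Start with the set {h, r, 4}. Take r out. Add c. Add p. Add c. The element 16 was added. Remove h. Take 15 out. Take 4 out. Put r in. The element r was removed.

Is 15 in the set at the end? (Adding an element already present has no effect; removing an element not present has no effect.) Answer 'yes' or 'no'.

Tracking the set through each operation:
Start: {4, h, r}
Event 1 (remove r): removed. Set: {4, h}
Event 2 (add c): added. Set: {4, c, h}
Event 3 (add p): added. Set: {4, c, h, p}
Event 4 (add c): already present, no change. Set: {4, c, h, p}
Event 5 (add 16): added. Set: {16, 4, c, h, p}
Event 6 (remove h): removed. Set: {16, 4, c, p}
Event 7 (remove 15): not present, no change. Set: {16, 4, c, p}
Event 8 (remove 4): removed. Set: {16, c, p}
Event 9 (add r): added. Set: {16, c, p, r}
Event 10 (remove r): removed. Set: {16, c, p}

Final set: {16, c, p} (size 3)
15 is NOT in the final set.

Answer: no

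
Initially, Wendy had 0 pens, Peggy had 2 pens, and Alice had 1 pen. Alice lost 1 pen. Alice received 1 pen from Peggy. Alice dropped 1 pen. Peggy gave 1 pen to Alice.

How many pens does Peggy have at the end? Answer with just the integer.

Answer: 0

Derivation:
Tracking counts step by step:
Start: Wendy=0, Peggy=2, Alice=1
Event 1 (Alice -1): Alice: 1 -> 0. State: Wendy=0, Peggy=2, Alice=0
Event 2 (Peggy -> Alice, 1): Peggy: 2 -> 1, Alice: 0 -> 1. State: Wendy=0, Peggy=1, Alice=1
Event 3 (Alice -1): Alice: 1 -> 0. State: Wendy=0, Peggy=1, Alice=0
Event 4 (Peggy -> Alice, 1): Peggy: 1 -> 0, Alice: 0 -> 1. State: Wendy=0, Peggy=0, Alice=1

Peggy's final count: 0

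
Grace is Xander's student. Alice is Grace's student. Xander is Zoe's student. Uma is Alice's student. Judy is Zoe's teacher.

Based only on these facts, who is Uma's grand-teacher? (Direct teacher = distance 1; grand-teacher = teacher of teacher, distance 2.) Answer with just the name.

Reconstructing the teacher chain from the given facts:
  Judy -> Zoe -> Xander -> Grace -> Alice -> Uma
(each arrow means 'teacher of the next')
Positions in the chain (0 = top):
  position of Judy: 0
  position of Zoe: 1
  position of Xander: 2
  position of Grace: 3
  position of Alice: 4
  position of Uma: 5

Uma is at position 5; the grand-teacher is 2 steps up the chain, i.e. position 3: Grace.

Answer: Grace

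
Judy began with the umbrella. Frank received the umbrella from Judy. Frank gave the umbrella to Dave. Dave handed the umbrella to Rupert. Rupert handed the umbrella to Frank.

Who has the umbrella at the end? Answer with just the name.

Tracking the umbrella through each event:
Start: Judy has the umbrella.
After event 1: Frank has the umbrella.
After event 2: Dave has the umbrella.
After event 3: Rupert has the umbrella.
After event 4: Frank has the umbrella.

Answer: Frank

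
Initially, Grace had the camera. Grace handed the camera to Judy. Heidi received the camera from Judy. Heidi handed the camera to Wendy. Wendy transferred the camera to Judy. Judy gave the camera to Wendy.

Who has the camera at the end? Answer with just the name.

Tracking the camera through each event:
Start: Grace has the camera.
After event 1: Judy has the camera.
After event 2: Heidi has the camera.
After event 3: Wendy has the camera.
After event 4: Judy has the camera.
After event 5: Wendy has the camera.

Answer: Wendy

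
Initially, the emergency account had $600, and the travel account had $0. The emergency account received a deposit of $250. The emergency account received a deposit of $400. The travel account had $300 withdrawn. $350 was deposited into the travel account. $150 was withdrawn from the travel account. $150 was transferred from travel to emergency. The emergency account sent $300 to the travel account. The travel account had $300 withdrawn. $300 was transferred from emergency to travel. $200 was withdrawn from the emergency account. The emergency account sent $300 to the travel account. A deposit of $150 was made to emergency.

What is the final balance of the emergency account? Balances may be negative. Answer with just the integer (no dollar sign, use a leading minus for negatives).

Answer: 450

Derivation:
Tracking account balances step by step:
Start: emergency=600, travel=0
Event 1 (deposit 250 to emergency): emergency: 600 + 250 = 850. Balances: emergency=850, travel=0
Event 2 (deposit 400 to emergency): emergency: 850 + 400 = 1250. Balances: emergency=1250, travel=0
Event 3 (withdraw 300 from travel): travel: 0 - 300 = -300. Balances: emergency=1250, travel=-300
Event 4 (deposit 350 to travel): travel: -300 + 350 = 50. Balances: emergency=1250, travel=50
Event 5 (withdraw 150 from travel): travel: 50 - 150 = -100. Balances: emergency=1250, travel=-100
Event 6 (transfer 150 travel -> emergency): travel: -100 - 150 = -250, emergency: 1250 + 150 = 1400. Balances: emergency=1400, travel=-250
Event 7 (transfer 300 emergency -> travel): emergency: 1400 - 300 = 1100, travel: -250 + 300 = 50. Balances: emergency=1100, travel=50
Event 8 (withdraw 300 from travel): travel: 50 - 300 = -250. Balances: emergency=1100, travel=-250
Event 9 (transfer 300 emergency -> travel): emergency: 1100 - 300 = 800, travel: -250 + 300 = 50. Balances: emergency=800, travel=50
Event 10 (withdraw 200 from emergency): emergency: 800 - 200 = 600. Balances: emergency=600, travel=50
Event 11 (transfer 300 emergency -> travel): emergency: 600 - 300 = 300, travel: 50 + 300 = 350. Balances: emergency=300, travel=350
Event 12 (deposit 150 to emergency): emergency: 300 + 150 = 450. Balances: emergency=450, travel=350

Final balance of emergency: 450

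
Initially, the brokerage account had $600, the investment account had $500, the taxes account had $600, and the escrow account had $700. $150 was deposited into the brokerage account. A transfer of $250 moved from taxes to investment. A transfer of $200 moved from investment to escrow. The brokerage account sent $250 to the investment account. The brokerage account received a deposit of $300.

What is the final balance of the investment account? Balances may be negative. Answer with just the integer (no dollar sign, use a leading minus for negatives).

Answer: 800

Derivation:
Tracking account balances step by step:
Start: brokerage=600, investment=500, taxes=600, escrow=700
Event 1 (deposit 150 to brokerage): brokerage: 600 + 150 = 750. Balances: brokerage=750, investment=500, taxes=600, escrow=700
Event 2 (transfer 250 taxes -> investment): taxes: 600 - 250 = 350, investment: 500 + 250 = 750. Balances: brokerage=750, investment=750, taxes=350, escrow=700
Event 3 (transfer 200 investment -> escrow): investment: 750 - 200 = 550, escrow: 700 + 200 = 900. Balances: brokerage=750, investment=550, taxes=350, escrow=900
Event 4 (transfer 250 brokerage -> investment): brokerage: 750 - 250 = 500, investment: 550 + 250 = 800. Balances: brokerage=500, investment=800, taxes=350, escrow=900
Event 5 (deposit 300 to brokerage): brokerage: 500 + 300 = 800. Balances: brokerage=800, investment=800, taxes=350, escrow=900

Final balance of investment: 800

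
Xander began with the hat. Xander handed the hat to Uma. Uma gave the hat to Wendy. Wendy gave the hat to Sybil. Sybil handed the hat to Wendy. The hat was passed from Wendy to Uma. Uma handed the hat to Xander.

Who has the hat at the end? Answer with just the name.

Answer: Xander

Derivation:
Tracking the hat through each event:
Start: Xander has the hat.
After event 1: Uma has the hat.
After event 2: Wendy has the hat.
After event 3: Sybil has the hat.
After event 4: Wendy has the hat.
After event 5: Uma has the hat.
After event 6: Xander has the hat.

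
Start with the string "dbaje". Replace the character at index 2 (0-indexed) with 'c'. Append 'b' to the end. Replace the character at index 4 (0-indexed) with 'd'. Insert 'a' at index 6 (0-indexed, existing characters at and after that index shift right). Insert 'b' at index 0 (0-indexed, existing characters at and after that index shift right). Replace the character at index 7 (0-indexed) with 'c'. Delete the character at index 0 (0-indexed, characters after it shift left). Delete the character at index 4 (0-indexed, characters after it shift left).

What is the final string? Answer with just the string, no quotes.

Applying each edit step by step:
Start: "dbaje"
Op 1 (replace idx 2: 'a' -> 'c'): "dbaje" -> "dbcje"
Op 2 (append 'b'): "dbcje" -> "dbcjeb"
Op 3 (replace idx 4: 'e' -> 'd'): "dbcjeb" -> "dbcjdb"
Op 4 (insert 'a' at idx 6): "dbcjdb" -> "dbcjdba"
Op 5 (insert 'b' at idx 0): "dbcjdba" -> "bdbcjdba"
Op 6 (replace idx 7: 'a' -> 'c'): "bdbcjdba" -> "bdbcjdbc"
Op 7 (delete idx 0 = 'b'): "bdbcjdbc" -> "dbcjdbc"
Op 8 (delete idx 4 = 'd'): "dbcjdbc" -> "dbcjbc"

Answer: dbcjbc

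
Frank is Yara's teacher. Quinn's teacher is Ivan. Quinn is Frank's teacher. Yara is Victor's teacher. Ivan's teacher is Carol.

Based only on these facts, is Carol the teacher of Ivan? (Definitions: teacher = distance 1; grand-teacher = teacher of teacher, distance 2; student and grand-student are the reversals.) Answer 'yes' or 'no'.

Answer: yes

Derivation:
Reconstructing the teacher chain from the given facts:
  Carol -> Ivan -> Quinn -> Frank -> Yara -> Victor
(each arrow means 'teacher of the next')
Positions in the chain (0 = top):
  position of Carol: 0
  position of Ivan: 1
  position of Quinn: 2
  position of Frank: 3
  position of Yara: 4
  position of Victor: 5

Carol is at position 0, Ivan is at position 1; signed distance (j - i) = 1.
'teacher' requires j - i = 1. Actual distance is 1, so the relation HOLDS.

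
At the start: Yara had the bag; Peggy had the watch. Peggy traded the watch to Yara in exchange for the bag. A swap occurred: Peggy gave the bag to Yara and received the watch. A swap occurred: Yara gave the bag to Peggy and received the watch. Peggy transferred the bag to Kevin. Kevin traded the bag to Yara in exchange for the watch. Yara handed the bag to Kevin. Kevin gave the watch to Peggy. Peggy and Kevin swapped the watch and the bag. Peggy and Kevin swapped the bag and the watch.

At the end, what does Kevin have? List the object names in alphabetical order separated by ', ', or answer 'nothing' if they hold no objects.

Answer: bag

Derivation:
Tracking all object holders:
Start: bag:Yara, watch:Peggy
Event 1 (swap watch<->bag: now watch:Yara, bag:Peggy). State: bag:Peggy, watch:Yara
Event 2 (swap bag<->watch: now bag:Yara, watch:Peggy). State: bag:Yara, watch:Peggy
Event 3 (swap bag<->watch: now bag:Peggy, watch:Yara). State: bag:Peggy, watch:Yara
Event 4 (give bag: Peggy -> Kevin). State: bag:Kevin, watch:Yara
Event 5 (swap bag<->watch: now bag:Yara, watch:Kevin). State: bag:Yara, watch:Kevin
Event 6 (give bag: Yara -> Kevin). State: bag:Kevin, watch:Kevin
Event 7 (give watch: Kevin -> Peggy). State: bag:Kevin, watch:Peggy
Event 8 (swap watch<->bag: now watch:Kevin, bag:Peggy). State: bag:Peggy, watch:Kevin
Event 9 (swap bag<->watch: now bag:Kevin, watch:Peggy). State: bag:Kevin, watch:Peggy

Final state: bag:Kevin, watch:Peggy
Kevin holds: bag.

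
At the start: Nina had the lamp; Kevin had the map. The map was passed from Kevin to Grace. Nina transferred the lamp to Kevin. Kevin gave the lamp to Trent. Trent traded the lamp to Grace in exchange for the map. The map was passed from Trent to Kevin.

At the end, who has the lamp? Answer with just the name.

Answer: Grace

Derivation:
Tracking all object holders:
Start: lamp:Nina, map:Kevin
Event 1 (give map: Kevin -> Grace). State: lamp:Nina, map:Grace
Event 2 (give lamp: Nina -> Kevin). State: lamp:Kevin, map:Grace
Event 3 (give lamp: Kevin -> Trent). State: lamp:Trent, map:Grace
Event 4 (swap lamp<->map: now lamp:Grace, map:Trent). State: lamp:Grace, map:Trent
Event 5 (give map: Trent -> Kevin). State: lamp:Grace, map:Kevin

Final state: lamp:Grace, map:Kevin
The lamp is held by Grace.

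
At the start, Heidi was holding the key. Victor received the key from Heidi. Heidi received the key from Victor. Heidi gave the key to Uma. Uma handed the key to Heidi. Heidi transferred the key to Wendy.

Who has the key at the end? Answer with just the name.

Answer: Wendy

Derivation:
Tracking the key through each event:
Start: Heidi has the key.
After event 1: Victor has the key.
After event 2: Heidi has the key.
After event 3: Uma has the key.
After event 4: Heidi has the key.
After event 5: Wendy has the key.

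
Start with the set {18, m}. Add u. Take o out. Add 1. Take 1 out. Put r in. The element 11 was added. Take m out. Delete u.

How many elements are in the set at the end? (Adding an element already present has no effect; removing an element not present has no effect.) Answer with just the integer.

Tracking the set through each operation:
Start: {18, m}
Event 1 (add u): added. Set: {18, m, u}
Event 2 (remove o): not present, no change. Set: {18, m, u}
Event 3 (add 1): added. Set: {1, 18, m, u}
Event 4 (remove 1): removed. Set: {18, m, u}
Event 5 (add r): added. Set: {18, m, r, u}
Event 6 (add 11): added. Set: {11, 18, m, r, u}
Event 7 (remove m): removed. Set: {11, 18, r, u}
Event 8 (remove u): removed. Set: {11, 18, r}

Final set: {11, 18, r} (size 3)

Answer: 3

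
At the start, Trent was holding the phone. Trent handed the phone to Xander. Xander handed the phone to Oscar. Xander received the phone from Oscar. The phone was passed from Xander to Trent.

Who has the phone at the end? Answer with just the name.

Tracking the phone through each event:
Start: Trent has the phone.
After event 1: Xander has the phone.
After event 2: Oscar has the phone.
After event 3: Xander has the phone.
After event 4: Trent has the phone.

Answer: Trent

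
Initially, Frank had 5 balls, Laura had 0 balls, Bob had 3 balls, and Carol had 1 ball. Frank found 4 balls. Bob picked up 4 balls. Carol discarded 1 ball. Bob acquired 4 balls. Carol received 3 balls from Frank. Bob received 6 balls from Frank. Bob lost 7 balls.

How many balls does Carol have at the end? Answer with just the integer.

Answer: 3

Derivation:
Tracking counts step by step:
Start: Frank=5, Laura=0, Bob=3, Carol=1
Event 1 (Frank +4): Frank: 5 -> 9. State: Frank=9, Laura=0, Bob=3, Carol=1
Event 2 (Bob +4): Bob: 3 -> 7. State: Frank=9, Laura=0, Bob=7, Carol=1
Event 3 (Carol -1): Carol: 1 -> 0. State: Frank=9, Laura=0, Bob=7, Carol=0
Event 4 (Bob +4): Bob: 7 -> 11. State: Frank=9, Laura=0, Bob=11, Carol=0
Event 5 (Frank -> Carol, 3): Frank: 9 -> 6, Carol: 0 -> 3. State: Frank=6, Laura=0, Bob=11, Carol=3
Event 6 (Frank -> Bob, 6): Frank: 6 -> 0, Bob: 11 -> 17. State: Frank=0, Laura=0, Bob=17, Carol=3
Event 7 (Bob -7): Bob: 17 -> 10. State: Frank=0, Laura=0, Bob=10, Carol=3

Carol's final count: 3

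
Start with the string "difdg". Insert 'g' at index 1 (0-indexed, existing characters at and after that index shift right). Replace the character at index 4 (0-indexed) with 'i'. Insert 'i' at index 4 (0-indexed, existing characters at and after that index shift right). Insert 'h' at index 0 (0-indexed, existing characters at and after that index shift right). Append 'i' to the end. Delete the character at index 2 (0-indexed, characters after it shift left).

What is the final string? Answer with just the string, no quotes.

Answer: hdifiigi

Derivation:
Applying each edit step by step:
Start: "difdg"
Op 1 (insert 'g' at idx 1): "difdg" -> "dgifdg"
Op 2 (replace idx 4: 'd' -> 'i'): "dgifdg" -> "dgifig"
Op 3 (insert 'i' at idx 4): "dgifig" -> "dgifiig"
Op 4 (insert 'h' at idx 0): "dgifiig" -> "hdgifiig"
Op 5 (append 'i'): "hdgifiig" -> "hdgifiigi"
Op 6 (delete idx 2 = 'g'): "hdgifiigi" -> "hdifiigi"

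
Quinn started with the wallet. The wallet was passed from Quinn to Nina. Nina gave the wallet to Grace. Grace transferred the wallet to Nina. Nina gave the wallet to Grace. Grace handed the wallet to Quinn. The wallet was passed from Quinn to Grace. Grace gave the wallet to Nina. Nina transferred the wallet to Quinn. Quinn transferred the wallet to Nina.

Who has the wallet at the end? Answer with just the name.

Tracking the wallet through each event:
Start: Quinn has the wallet.
After event 1: Nina has the wallet.
After event 2: Grace has the wallet.
After event 3: Nina has the wallet.
After event 4: Grace has the wallet.
After event 5: Quinn has the wallet.
After event 6: Grace has the wallet.
After event 7: Nina has the wallet.
After event 8: Quinn has the wallet.
After event 9: Nina has the wallet.

Answer: Nina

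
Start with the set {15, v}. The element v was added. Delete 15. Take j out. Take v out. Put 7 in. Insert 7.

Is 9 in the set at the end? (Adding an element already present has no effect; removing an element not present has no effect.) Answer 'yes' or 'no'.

Tracking the set through each operation:
Start: {15, v}
Event 1 (add v): already present, no change. Set: {15, v}
Event 2 (remove 15): removed. Set: {v}
Event 3 (remove j): not present, no change. Set: {v}
Event 4 (remove v): removed. Set: {}
Event 5 (add 7): added. Set: {7}
Event 6 (add 7): already present, no change. Set: {7}

Final set: {7} (size 1)
9 is NOT in the final set.

Answer: no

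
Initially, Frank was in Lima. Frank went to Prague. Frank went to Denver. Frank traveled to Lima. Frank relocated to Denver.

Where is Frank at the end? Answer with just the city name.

Tracking Frank's location:
Start: Frank is in Lima.
After move 1: Lima -> Prague. Frank is in Prague.
After move 2: Prague -> Denver. Frank is in Denver.
After move 3: Denver -> Lima. Frank is in Lima.
After move 4: Lima -> Denver. Frank is in Denver.

Answer: Denver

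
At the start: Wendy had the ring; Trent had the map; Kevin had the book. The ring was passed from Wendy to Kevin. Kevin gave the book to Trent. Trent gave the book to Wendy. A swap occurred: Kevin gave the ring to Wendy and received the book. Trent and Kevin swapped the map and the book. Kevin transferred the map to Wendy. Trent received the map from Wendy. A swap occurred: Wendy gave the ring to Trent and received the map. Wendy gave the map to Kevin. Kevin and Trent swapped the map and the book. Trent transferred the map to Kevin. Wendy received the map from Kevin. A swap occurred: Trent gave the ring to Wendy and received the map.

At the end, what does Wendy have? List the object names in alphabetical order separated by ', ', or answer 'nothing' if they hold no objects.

Tracking all object holders:
Start: ring:Wendy, map:Trent, book:Kevin
Event 1 (give ring: Wendy -> Kevin). State: ring:Kevin, map:Trent, book:Kevin
Event 2 (give book: Kevin -> Trent). State: ring:Kevin, map:Trent, book:Trent
Event 3 (give book: Trent -> Wendy). State: ring:Kevin, map:Trent, book:Wendy
Event 4 (swap ring<->book: now ring:Wendy, book:Kevin). State: ring:Wendy, map:Trent, book:Kevin
Event 5 (swap map<->book: now map:Kevin, book:Trent). State: ring:Wendy, map:Kevin, book:Trent
Event 6 (give map: Kevin -> Wendy). State: ring:Wendy, map:Wendy, book:Trent
Event 7 (give map: Wendy -> Trent). State: ring:Wendy, map:Trent, book:Trent
Event 8 (swap ring<->map: now ring:Trent, map:Wendy). State: ring:Trent, map:Wendy, book:Trent
Event 9 (give map: Wendy -> Kevin). State: ring:Trent, map:Kevin, book:Trent
Event 10 (swap map<->book: now map:Trent, book:Kevin). State: ring:Trent, map:Trent, book:Kevin
Event 11 (give map: Trent -> Kevin). State: ring:Trent, map:Kevin, book:Kevin
Event 12 (give map: Kevin -> Wendy). State: ring:Trent, map:Wendy, book:Kevin
Event 13 (swap ring<->map: now ring:Wendy, map:Trent). State: ring:Wendy, map:Trent, book:Kevin

Final state: ring:Wendy, map:Trent, book:Kevin
Wendy holds: ring.

Answer: ring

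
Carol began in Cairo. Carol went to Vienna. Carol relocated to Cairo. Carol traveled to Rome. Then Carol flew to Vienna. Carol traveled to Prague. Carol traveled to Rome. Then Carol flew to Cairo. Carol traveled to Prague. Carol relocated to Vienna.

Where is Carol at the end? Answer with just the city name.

Answer: Vienna

Derivation:
Tracking Carol's location:
Start: Carol is in Cairo.
After move 1: Cairo -> Vienna. Carol is in Vienna.
After move 2: Vienna -> Cairo. Carol is in Cairo.
After move 3: Cairo -> Rome. Carol is in Rome.
After move 4: Rome -> Vienna. Carol is in Vienna.
After move 5: Vienna -> Prague. Carol is in Prague.
After move 6: Prague -> Rome. Carol is in Rome.
After move 7: Rome -> Cairo. Carol is in Cairo.
After move 8: Cairo -> Prague. Carol is in Prague.
After move 9: Prague -> Vienna. Carol is in Vienna.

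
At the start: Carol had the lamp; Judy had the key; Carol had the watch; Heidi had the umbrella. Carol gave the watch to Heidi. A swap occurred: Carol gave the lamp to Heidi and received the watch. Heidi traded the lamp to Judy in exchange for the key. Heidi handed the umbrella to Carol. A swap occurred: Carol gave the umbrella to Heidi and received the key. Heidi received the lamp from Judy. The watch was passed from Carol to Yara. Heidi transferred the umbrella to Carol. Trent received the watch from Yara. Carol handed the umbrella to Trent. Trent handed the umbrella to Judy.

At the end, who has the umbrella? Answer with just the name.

Answer: Judy

Derivation:
Tracking all object holders:
Start: lamp:Carol, key:Judy, watch:Carol, umbrella:Heidi
Event 1 (give watch: Carol -> Heidi). State: lamp:Carol, key:Judy, watch:Heidi, umbrella:Heidi
Event 2 (swap lamp<->watch: now lamp:Heidi, watch:Carol). State: lamp:Heidi, key:Judy, watch:Carol, umbrella:Heidi
Event 3 (swap lamp<->key: now lamp:Judy, key:Heidi). State: lamp:Judy, key:Heidi, watch:Carol, umbrella:Heidi
Event 4 (give umbrella: Heidi -> Carol). State: lamp:Judy, key:Heidi, watch:Carol, umbrella:Carol
Event 5 (swap umbrella<->key: now umbrella:Heidi, key:Carol). State: lamp:Judy, key:Carol, watch:Carol, umbrella:Heidi
Event 6 (give lamp: Judy -> Heidi). State: lamp:Heidi, key:Carol, watch:Carol, umbrella:Heidi
Event 7 (give watch: Carol -> Yara). State: lamp:Heidi, key:Carol, watch:Yara, umbrella:Heidi
Event 8 (give umbrella: Heidi -> Carol). State: lamp:Heidi, key:Carol, watch:Yara, umbrella:Carol
Event 9 (give watch: Yara -> Trent). State: lamp:Heidi, key:Carol, watch:Trent, umbrella:Carol
Event 10 (give umbrella: Carol -> Trent). State: lamp:Heidi, key:Carol, watch:Trent, umbrella:Trent
Event 11 (give umbrella: Trent -> Judy). State: lamp:Heidi, key:Carol, watch:Trent, umbrella:Judy

Final state: lamp:Heidi, key:Carol, watch:Trent, umbrella:Judy
The umbrella is held by Judy.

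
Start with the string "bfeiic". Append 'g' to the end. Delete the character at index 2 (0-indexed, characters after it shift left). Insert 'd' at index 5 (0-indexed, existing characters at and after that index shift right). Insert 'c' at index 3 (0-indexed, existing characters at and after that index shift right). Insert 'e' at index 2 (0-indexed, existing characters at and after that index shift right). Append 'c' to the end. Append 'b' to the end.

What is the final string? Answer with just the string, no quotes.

Applying each edit step by step:
Start: "bfeiic"
Op 1 (append 'g'): "bfeiic" -> "bfeiicg"
Op 2 (delete idx 2 = 'e'): "bfeiicg" -> "bfiicg"
Op 3 (insert 'd' at idx 5): "bfiicg" -> "bfiicdg"
Op 4 (insert 'c' at idx 3): "bfiicdg" -> "bficicdg"
Op 5 (insert 'e' at idx 2): "bficicdg" -> "bfeicicdg"
Op 6 (append 'c'): "bfeicicdg" -> "bfeicicdgc"
Op 7 (append 'b'): "bfeicicdgc" -> "bfeicicdgcb"

Answer: bfeicicdgcb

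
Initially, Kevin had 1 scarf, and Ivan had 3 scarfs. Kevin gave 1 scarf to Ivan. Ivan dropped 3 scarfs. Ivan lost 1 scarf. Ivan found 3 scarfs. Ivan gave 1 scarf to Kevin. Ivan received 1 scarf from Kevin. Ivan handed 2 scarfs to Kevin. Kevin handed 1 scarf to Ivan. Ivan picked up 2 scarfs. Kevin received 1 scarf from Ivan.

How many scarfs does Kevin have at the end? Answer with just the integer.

Tracking counts step by step:
Start: Kevin=1, Ivan=3
Event 1 (Kevin -> Ivan, 1): Kevin: 1 -> 0, Ivan: 3 -> 4. State: Kevin=0, Ivan=4
Event 2 (Ivan -3): Ivan: 4 -> 1. State: Kevin=0, Ivan=1
Event 3 (Ivan -1): Ivan: 1 -> 0. State: Kevin=0, Ivan=0
Event 4 (Ivan +3): Ivan: 0 -> 3. State: Kevin=0, Ivan=3
Event 5 (Ivan -> Kevin, 1): Ivan: 3 -> 2, Kevin: 0 -> 1. State: Kevin=1, Ivan=2
Event 6 (Kevin -> Ivan, 1): Kevin: 1 -> 0, Ivan: 2 -> 3. State: Kevin=0, Ivan=3
Event 7 (Ivan -> Kevin, 2): Ivan: 3 -> 1, Kevin: 0 -> 2. State: Kevin=2, Ivan=1
Event 8 (Kevin -> Ivan, 1): Kevin: 2 -> 1, Ivan: 1 -> 2. State: Kevin=1, Ivan=2
Event 9 (Ivan +2): Ivan: 2 -> 4. State: Kevin=1, Ivan=4
Event 10 (Ivan -> Kevin, 1): Ivan: 4 -> 3, Kevin: 1 -> 2. State: Kevin=2, Ivan=3

Kevin's final count: 2

Answer: 2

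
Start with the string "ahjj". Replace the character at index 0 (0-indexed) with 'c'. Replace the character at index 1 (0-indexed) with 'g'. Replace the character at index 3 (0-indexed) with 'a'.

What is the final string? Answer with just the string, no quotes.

Answer: cgja

Derivation:
Applying each edit step by step:
Start: "ahjj"
Op 1 (replace idx 0: 'a' -> 'c'): "ahjj" -> "chjj"
Op 2 (replace idx 1: 'h' -> 'g'): "chjj" -> "cgjj"
Op 3 (replace idx 3: 'j' -> 'a'): "cgjj" -> "cgja"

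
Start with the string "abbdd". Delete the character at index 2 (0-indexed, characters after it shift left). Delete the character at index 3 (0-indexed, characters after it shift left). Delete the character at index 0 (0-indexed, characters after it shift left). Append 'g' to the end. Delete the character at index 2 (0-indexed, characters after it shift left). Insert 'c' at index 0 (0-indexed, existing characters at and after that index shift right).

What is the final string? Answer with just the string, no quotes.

Applying each edit step by step:
Start: "abbdd"
Op 1 (delete idx 2 = 'b'): "abbdd" -> "abdd"
Op 2 (delete idx 3 = 'd'): "abdd" -> "abd"
Op 3 (delete idx 0 = 'a'): "abd" -> "bd"
Op 4 (append 'g'): "bd" -> "bdg"
Op 5 (delete idx 2 = 'g'): "bdg" -> "bd"
Op 6 (insert 'c' at idx 0): "bd" -> "cbd"

Answer: cbd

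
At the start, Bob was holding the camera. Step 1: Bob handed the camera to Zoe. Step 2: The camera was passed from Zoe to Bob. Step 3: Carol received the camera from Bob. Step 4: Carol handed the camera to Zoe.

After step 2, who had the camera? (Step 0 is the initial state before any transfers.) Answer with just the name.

Answer: Bob

Derivation:
Tracking the camera holder through step 2:
After step 0 (start): Bob
After step 1: Zoe
After step 2: Bob

At step 2, the holder is Bob.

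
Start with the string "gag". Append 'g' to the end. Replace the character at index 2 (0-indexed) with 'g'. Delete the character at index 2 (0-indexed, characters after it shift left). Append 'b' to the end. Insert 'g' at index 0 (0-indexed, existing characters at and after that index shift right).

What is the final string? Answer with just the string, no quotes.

Answer: ggagb

Derivation:
Applying each edit step by step:
Start: "gag"
Op 1 (append 'g'): "gag" -> "gagg"
Op 2 (replace idx 2: 'g' -> 'g'): "gagg" -> "gagg"
Op 3 (delete idx 2 = 'g'): "gagg" -> "gag"
Op 4 (append 'b'): "gag" -> "gagb"
Op 5 (insert 'g' at idx 0): "gagb" -> "ggagb"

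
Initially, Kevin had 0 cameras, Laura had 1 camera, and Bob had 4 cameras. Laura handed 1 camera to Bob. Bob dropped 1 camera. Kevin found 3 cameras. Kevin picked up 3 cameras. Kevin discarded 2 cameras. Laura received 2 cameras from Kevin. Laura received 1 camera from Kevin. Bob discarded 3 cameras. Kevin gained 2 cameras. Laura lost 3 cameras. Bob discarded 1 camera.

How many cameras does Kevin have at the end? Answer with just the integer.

Tracking counts step by step:
Start: Kevin=0, Laura=1, Bob=4
Event 1 (Laura -> Bob, 1): Laura: 1 -> 0, Bob: 4 -> 5. State: Kevin=0, Laura=0, Bob=5
Event 2 (Bob -1): Bob: 5 -> 4. State: Kevin=0, Laura=0, Bob=4
Event 3 (Kevin +3): Kevin: 0 -> 3. State: Kevin=3, Laura=0, Bob=4
Event 4 (Kevin +3): Kevin: 3 -> 6. State: Kevin=6, Laura=0, Bob=4
Event 5 (Kevin -2): Kevin: 6 -> 4. State: Kevin=4, Laura=0, Bob=4
Event 6 (Kevin -> Laura, 2): Kevin: 4 -> 2, Laura: 0 -> 2. State: Kevin=2, Laura=2, Bob=4
Event 7 (Kevin -> Laura, 1): Kevin: 2 -> 1, Laura: 2 -> 3. State: Kevin=1, Laura=3, Bob=4
Event 8 (Bob -3): Bob: 4 -> 1. State: Kevin=1, Laura=3, Bob=1
Event 9 (Kevin +2): Kevin: 1 -> 3. State: Kevin=3, Laura=3, Bob=1
Event 10 (Laura -3): Laura: 3 -> 0. State: Kevin=3, Laura=0, Bob=1
Event 11 (Bob -1): Bob: 1 -> 0. State: Kevin=3, Laura=0, Bob=0

Kevin's final count: 3

Answer: 3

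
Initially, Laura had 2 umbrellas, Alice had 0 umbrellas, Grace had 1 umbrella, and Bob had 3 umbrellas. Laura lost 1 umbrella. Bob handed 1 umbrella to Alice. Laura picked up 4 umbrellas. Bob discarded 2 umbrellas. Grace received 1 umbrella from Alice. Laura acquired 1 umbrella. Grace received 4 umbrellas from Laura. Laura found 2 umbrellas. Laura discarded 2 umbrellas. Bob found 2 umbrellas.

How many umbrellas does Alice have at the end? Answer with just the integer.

Answer: 0

Derivation:
Tracking counts step by step:
Start: Laura=2, Alice=0, Grace=1, Bob=3
Event 1 (Laura -1): Laura: 2 -> 1. State: Laura=1, Alice=0, Grace=1, Bob=3
Event 2 (Bob -> Alice, 1): Bob: 3 -> 2, Alice: 0 -> 1. State: Laura=1, Alice=1, Grace=1, Bob=2
Event 3 (Laura +4): Laura: 1 -> 5. State: Laura=5, Alice=1, Grace=1, Bob=2
Event 4 (Bob -2): Bob: 2 -> 0. State: Laura=5, Alice=1, Grace=1, Bob=0
Event 5 (Alice -> Grace, 1): Alice: 1 -> 0, Grace: 1 -> 2. State: Laura=5, Alice=0, Grace=2, Bob=0
Event 6 (Laura +1): Laura: 5 -> 6. State: Laura=6, Alice=0, Grace=2, Bob=0
Event 7 (Laura -> Grace, 4): Laura: 6 -> 2, Grace: 2 -> 6. State: Laura=2, Alice=0, Grace=6, Bob=0
Event 8 (Laura +2): Laura: 2 -> 4. State: Laura=4, Alice=0, Grace=6, Bob=0
Event 9 (Laura -2): Laura: 4 -> 2. State: Laura=2, Alice=0, Grace=6, Bob=0
Event 10 (Bob +2): Bob: 0 -> 2. State: Laura=2, Alice=0, Grace=6, Bob=2

Alice's final count: 0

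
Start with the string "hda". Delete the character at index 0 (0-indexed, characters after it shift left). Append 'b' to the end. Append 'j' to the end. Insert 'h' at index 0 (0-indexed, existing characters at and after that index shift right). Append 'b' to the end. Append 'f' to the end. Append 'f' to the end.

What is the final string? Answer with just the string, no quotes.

Answer: hdabjbff

Derivation:
Applying each edit step by step:
Start: "hda"
Op 1 (delete idx 0 = 'h'): "hda" -> "da"
Op 2 (append 'b'): "da" -> "dab"
Op 3 (append 'j'): "dab" -> "dabj"
Op 4 (insert 'h' at idx 0): "dabj" -> "hdabj"
Op 5 (append 'b'): "hdabj" -> "hdabjb"
Op 6 (append 'f'): "hdabjb" -> "hdabjbf"
Op 7 (append 'f'): "hdabjbf" -> "hdabjbff"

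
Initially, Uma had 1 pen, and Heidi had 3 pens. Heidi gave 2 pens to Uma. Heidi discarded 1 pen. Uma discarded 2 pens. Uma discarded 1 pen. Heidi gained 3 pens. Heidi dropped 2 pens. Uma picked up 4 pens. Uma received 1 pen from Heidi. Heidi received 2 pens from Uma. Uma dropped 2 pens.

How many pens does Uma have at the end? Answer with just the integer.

Tracking counts step by step:
Start: Uma=1, Heidi=3
Event 1 (Heidi -> Uma, 2): Heidi: 3 -> 1, Uma: 1 -> 3. State: Uma=3, Heidi=1
Event 2 (Heidi -1): Heidi: 1 -> 0. State: Uma=3, Heidi=0
Event 3 (Uma -2): Uma: 3 -> 1. State: Uma=1, Heidi=0
Event 4 (Uma -1): Uma: 1 -> 0. State: Uma=0, Heidi=0
Event 5 (Heidi +3): Heidi: 0 -> 3. State: Uma=0, Heidi=3
Event 6 (Heidi -2): Heidi: 3 -> 1. State: Uma=0, Heidi=1
Event 7 (Uma +4): Uma: 0 -> 4. State: Uma=4, Heidi=1
Event 8 (Heidi -> Uma, 1): Heidi: 1 -> 0, Uma: 4 -> 5. State: Uma=5, Heidi=0
Event 9 (Uma -> Heidi, 2): Uma: 5 -> 3, Heidi: 0 -> 2. State: Uma=3, Heidi=2
Event 10 (Uma -2): Uma: 3 -> 1. State: Uma=1, Heidi=2

Uma's final count: 1

Answer: 1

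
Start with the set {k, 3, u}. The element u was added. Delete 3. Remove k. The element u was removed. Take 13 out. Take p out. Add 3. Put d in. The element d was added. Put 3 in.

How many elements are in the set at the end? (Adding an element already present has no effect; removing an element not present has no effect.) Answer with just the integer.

Tracking the set through each operation:
Start: {3, k, u}
Event 1 (add u): already present, no change. Set: {3, k, u}
Event 2 (remove 3): removed. Set: {k, u}
Event 3 (remove k): removed. Set: {u}
Event 4 (remove u): removed. Set: {}
Event 5 (remove 13): not present, no change. Set: {}
Event 6 (remove p): not present, no change. Set: {}
Event 7 (add 3): added. Set: {3}
Event 8 (add d): added. Set: {3, d}
Event 9 (add d): already present, no change. Set: {3, d}
Event 10 (add 3): already present, no change. Set: {3, d}

Final set: {3, d} (size 2)

Answer: 2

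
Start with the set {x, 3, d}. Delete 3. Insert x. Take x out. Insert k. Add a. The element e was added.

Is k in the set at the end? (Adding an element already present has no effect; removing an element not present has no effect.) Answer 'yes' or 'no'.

Answer: yes

Derivation:
Tracking the set through each operation:
Start: {3, d, x}
Event 1 (remove 3): removed. Set: {d, x}
Event 2 (add x): already present, no change. Set: {d, x}
Event 3 (remove x): removed. Set: {d}
Event 4 (add k): added. Set: {d, k}
Event 5 (add a): added. Set: {a, d, k}
Event 6 (add e): added. Set: {a, d, e, k}

Final set: {a, d, e, k} (size 4)
k is in the final set.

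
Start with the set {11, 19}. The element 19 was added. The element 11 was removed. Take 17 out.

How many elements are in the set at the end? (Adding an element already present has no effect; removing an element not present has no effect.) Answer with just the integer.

Tracking the set through each operation:
Start: {11, 19}
Event 1 (add 19): already present, no change. Set: {11, 19}
Event 2 (remove 11): removed. Set: {19}
Event 3 (remove 17): not present, no change. Set: {19}

Final set: {19} (size 1)

Answer: 1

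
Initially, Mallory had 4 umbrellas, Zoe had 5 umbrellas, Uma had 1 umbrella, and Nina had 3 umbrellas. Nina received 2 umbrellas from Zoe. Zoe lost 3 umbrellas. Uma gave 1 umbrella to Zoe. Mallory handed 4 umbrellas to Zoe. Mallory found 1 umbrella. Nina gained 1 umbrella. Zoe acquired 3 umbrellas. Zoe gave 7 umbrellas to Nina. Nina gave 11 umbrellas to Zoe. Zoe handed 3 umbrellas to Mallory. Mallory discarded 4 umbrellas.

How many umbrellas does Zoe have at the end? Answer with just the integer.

Answer: 9

Derivation:
Tracking counts step by step:
Start: Mallory=4, Zoe=5, Uma=1, Nina=3
Event 1 (Zoe -> Nina, 2): Zoe: 5 -> 3, Nina: 3 -> 5. State: Mallory=4, Zoe=3, Uma=1, Nina=5
Event 2 (Zoe -3): Zoe: 3 -> 0. State: Mallory=4, Zoe=0, Uma=1, Nina=5
Event 3 (Uma -> Zoe, 1): Uma: 1 -> 0, Zoe: 0 -> 1. State: Mallory=4, Zoe=1, Uma=0, Nina=5
Event 4 (Mallory -> Zoe, 4): Mallory: 4 -> 0, Zoe: 1 -> 5. State: Mallory=0, Zoe=5, Uma=0, Nina=5
Event 5 (Mallory +1): Mallory: 0 -> 1. State: Mallory=1, Zoe=5, Uma=0, Nina=5
Event 6 (Nina +1): Nina: 5 -> 6. State: Mallory=1, Zoe=5, Uma=0, Nina=6
Event 7 (Zoe +3): Zoe: 5 -> 8. State: Mallory=1, Zoe=8, Uma=0, Nina=6
Event 8 (Zoe -> Nina, 7): Zoe: 8 -> 1, Nina: 6 -> 13. State: Mallory=1, Zoe=1, Uma=0, Nina=13
Event 9 (Nina -> Zoe, 11): Nina: 13 -> 2, Zoe: 1 -> 12. State: Mallory=1, Zoe=12, Uma=0, Nina=2
Event 10 (Zoe -> Mallory, 3): Zoe: 12 -> 9, Mallory: 1 -> 4. State: Mallory=4, Zoe=9, Uma=0, Nina=2
Event 11 (Mallory -4): Mallory: 4 -> 0. State: Mallory=0, Zoe=9, Uma=0, Nina=2

Zoe's final count: 9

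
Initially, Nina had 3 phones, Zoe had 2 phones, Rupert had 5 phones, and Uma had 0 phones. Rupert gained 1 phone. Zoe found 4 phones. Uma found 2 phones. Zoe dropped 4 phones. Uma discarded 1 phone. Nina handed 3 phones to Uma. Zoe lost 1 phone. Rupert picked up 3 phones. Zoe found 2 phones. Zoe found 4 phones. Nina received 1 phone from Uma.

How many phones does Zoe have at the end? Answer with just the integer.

Answer: 7

Derivation:
Tracking counts step by step:
Start: Nina=3, Zoe=2, Rupert=5, Uma=0
Event 1 (Rupert +1): Rupert: 5 -> 6. State: Nina=3, Zoe=2, Rupert=6, Uma=0
Event 2 (Zoe +4): Zoe: 2 -> 6. State: Nina=3, Zoe=6, Rupert=6, Uma=0
Event 3 (Uma +2): Uma: 0 -> 2. State: Nina=3, Zoe=6, Rupert=6, Uma=2
Event 4 (Zoe -4): Zoe: 6 -> 2. State: Nina=3, Zoe=2, Rupert=6, Uma=2
Event 5 (Uma -1): Uma: 2 -> 1. State: Nina=3, Zoe=2, Rupert=6, Uma=1
Event 6 (Nina -> Uma, 3): Nina: 3 -> 0, Uma: 1 -> 4. State: Nina=0, Zoe=2, Rupert=6, Uma=4
Event 7 (Zoe -1): Zoe: 2 -> 1. State: Nina=0, Zoe=1, Rupert=6, Uma=4
Event 8 (Rupert +3): Rupert: 6 -> 9. State: Nina=0, Zoe=1, Rupert=9, Uma=4
Event 9 (Zoe +2): Zoe: 1 -> 3. State: Nina=0, Zoe=3, Rupert=9, Uma=4
Event 10 (Zoe +4): Zoe: 3 -> 7. State: Nina=0, Zoe=7, Rupert=9, Uma=4
Event 11 (Uma -> Nina, 1): Uma: 4 -> 3, Nina: 0 -> 1. State: Nina=1, Zoe=7, Rupert=9, Uma=3

Zoe's final count: 7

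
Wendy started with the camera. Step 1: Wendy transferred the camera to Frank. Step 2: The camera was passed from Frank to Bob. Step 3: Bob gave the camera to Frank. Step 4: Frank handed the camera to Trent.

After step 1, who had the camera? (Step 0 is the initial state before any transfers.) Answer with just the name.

Answer: Frank

Derivation:
Tracking the camera holder through step 1:
After step 0 (start): Wendy
After step 1: Frank

At step 1, the holder is Frank.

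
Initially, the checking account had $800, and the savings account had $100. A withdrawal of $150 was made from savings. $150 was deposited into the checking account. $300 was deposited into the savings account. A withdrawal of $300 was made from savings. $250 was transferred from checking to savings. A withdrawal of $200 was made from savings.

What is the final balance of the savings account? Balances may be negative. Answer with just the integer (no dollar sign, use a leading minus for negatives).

Tracking account balances step by step:
Start: checking=800, savings=100
Event 1 (withdraw 150 from savings): savings: 100 - 150 = -50. Balances: checking=800, savings=-50
Event 2 (deposit 150 to checking): checking: 800 + 150 = 950. Balances: checking=950, savings=-50
Event 3 (deposit 300 to savings): savings: -50 + 300 = 250. Balances: checking=950, savings=250
Event 4 (withdraw 300 from savings): savings: 250 - 300 = -50. Balances: checking=950, savings=-50
Event 5 (transfer 250 checking -> savings): checking: 950 - 250 = 700, savings: -50 + 250 = 200. Balances: checking=700, savings=200
Event 6 (withdraw 200 from savings): savings: 200 - 200 = 0. Balances: checking=700, savings=0

Final balance of savings: 0

Answer: 0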